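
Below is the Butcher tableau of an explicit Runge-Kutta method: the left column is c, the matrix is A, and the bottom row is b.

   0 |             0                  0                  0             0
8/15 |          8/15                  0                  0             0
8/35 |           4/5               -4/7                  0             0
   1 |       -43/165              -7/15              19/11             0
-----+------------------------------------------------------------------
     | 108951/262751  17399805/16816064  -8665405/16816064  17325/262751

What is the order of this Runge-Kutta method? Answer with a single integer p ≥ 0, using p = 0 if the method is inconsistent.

3

b = (108951/262751, 17399805/16816064, -8665405/16816064, 17325/262751)
c = (0, 8/15, 8/35, 1)
Ac = (0, 0, -32/105, 2528/17325)
Σ b_i: 108951/262751·1 + 17399805/16816064·1 + (-8665405/16816064)·1 + 17325/262751·1 = 1 ✓
b·c: 17399805/16816064·8/15 + (-8665405/16816064)·8/35 + 17325/262751·1 = 1/2 ✓
b·c²: 17399805/16816064·64/225 + (-8665405/16816064)·64/1225 + 17325/262751·1 = 1/3 ✓
b·Ac: (-8665405/16816064)·(-32/105) + 17325/262751·2528/17325 = 1/6 ✓
b·c³: 17399805/16816064·512/3375 + (-8665405/16816064)·512/42875 + 17325/262751·1 = 89699579/413832825 ≠ 1/4 ⇒ order 3.
b·(c∘Ac): (-8665405/16816064)·(-256/3675) + 17325/262751·2528/17325 = 179396/3941265 ≠ 1/8
b·Ac²: (-8665405/16816064)·(-256/1575) + 17325/262751·(-77312/1819125) = 352652/4356135 ≠ 1/12
b·A²c: 17325/262751·(-608/1155) = -480/13829 ≠ 1/24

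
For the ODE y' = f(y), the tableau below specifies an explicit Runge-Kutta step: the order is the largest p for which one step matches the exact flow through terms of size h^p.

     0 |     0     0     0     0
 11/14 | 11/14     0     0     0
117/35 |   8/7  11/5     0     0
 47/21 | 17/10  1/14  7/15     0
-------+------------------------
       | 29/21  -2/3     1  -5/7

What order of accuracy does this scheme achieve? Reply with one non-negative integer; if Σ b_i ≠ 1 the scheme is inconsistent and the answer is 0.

b = (29/21, -2/3, 1, -5/7)
c = (0, 11/14, 117/35, 47/21)
Ac = (0, 0, 121/70, 7919/4900)
Σ b_i: 29/21·1 + (-2/3)·1 + 1·1 + (-5/7)·1 = 1 ✓
b·c: (-2/3)·11/14 + 1·117/35 + (-5/7)·47/21 = 299/245 ≠ 1/2 ⇒ order 1.

1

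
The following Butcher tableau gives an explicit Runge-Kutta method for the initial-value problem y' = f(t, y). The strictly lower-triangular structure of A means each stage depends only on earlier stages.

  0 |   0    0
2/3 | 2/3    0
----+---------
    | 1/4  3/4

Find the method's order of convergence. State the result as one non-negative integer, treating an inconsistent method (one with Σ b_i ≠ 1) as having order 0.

b = (1/4, 3/4)
c = (0, 2/3)
Σ b_i: 1/4·1 + 3/4·1 = 1 ✓
b·c: 3/4·2/3 = 1/2 ✓; 2 stages ⇒ order 2.

2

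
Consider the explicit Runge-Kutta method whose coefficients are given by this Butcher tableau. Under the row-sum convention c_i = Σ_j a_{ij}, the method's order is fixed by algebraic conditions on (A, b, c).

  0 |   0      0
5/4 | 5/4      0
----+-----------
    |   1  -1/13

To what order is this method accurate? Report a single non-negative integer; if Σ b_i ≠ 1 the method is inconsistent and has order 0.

0

b = (1, -1/13)
c = (0, 5/4)
Σ b_i: 1·1 + (-1/13)·1 = 12/13 ≠ 1 ⇒ order 0.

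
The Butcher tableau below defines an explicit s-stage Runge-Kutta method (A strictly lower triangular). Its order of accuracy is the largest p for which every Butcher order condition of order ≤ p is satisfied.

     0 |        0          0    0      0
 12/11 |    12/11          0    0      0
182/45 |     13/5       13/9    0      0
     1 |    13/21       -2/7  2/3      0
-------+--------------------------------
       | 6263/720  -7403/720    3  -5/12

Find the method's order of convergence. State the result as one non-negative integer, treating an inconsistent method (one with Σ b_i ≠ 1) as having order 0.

b = (6263/720, -7403/720, 3, -5/12)
c = (0, 12/11, 182/45, 1)
Ac = (0, 0, 52/33, 24788/10395)
Σ b_i: 6263/720·1 + (-7403/720)·1 + 3·1 + (-5/12)·1 = 1 ✓
b·c: (-7403/720)·12/11 + 3·182/45 + (-5/12)·1 = 1/2 ✓
b·c²: (-7403/720)·144/121 + 3·33124/2025 + (-5/12)·1 = 1081661/29700 ≠ 1/3 ⇒ order 2.
b·Ac: 3·52/33 + (-5/12)·24788/10395 = 2117/567 ≠ 1/6

2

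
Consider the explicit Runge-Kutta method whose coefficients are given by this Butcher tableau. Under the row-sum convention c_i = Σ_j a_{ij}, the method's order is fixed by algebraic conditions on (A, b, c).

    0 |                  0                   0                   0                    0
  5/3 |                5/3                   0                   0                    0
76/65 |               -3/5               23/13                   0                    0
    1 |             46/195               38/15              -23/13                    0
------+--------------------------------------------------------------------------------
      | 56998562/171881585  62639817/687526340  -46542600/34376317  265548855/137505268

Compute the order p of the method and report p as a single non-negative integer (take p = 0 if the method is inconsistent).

b = (56998562/171881585, 62639817/687526340, -46542600/34376317, 265548855/137505268)
c = (0, 5/3, 76/65, 1)
Ac = (0, 0, 115/39, 16378/7605)
Σ b_i: 56998562/171881585·1 + 62639817/687526340·1 + (-46542600/34376317)·1 + 265548855/137505268·1 = 1 ✓
b·c: 62639817/687526340·5/3 + (-46542600/34376317)·76/65 + 265548855/137505268·1 = 1/2 ✓
b·c²: 62639817/687526340·25/9 + (-46542600/34376317)·5776/4225 + 265548855/137505268·1 = 1/3 ✓
b·Ac: (-46542600/34376317)·115/39 + 265548855/137505268·16378/7605 = 1/6 ✓
b·c³: 62639817/687526340·125/27 + (-46542600/34376317)·438976/274625 + 265548855/137505268·1 = 7594317437/40220290890 ≠ 1/4 ⇒ order 3.
b·(c∘Ac): (-46542600/34376317)·1748/507 + 265548855/137505268·16378/7605 = -104976083/206257902 ≠ 1/8
b·Ac²: (-46542600/34376317)·575/117 + 265548855/137505268·6848854/1482975 = 91099051531/40220290890 ≠ 1/12
b·A²c: 265548855/137505268·(-2645/507) = -1385358425/137505268 ≠ 1/24

3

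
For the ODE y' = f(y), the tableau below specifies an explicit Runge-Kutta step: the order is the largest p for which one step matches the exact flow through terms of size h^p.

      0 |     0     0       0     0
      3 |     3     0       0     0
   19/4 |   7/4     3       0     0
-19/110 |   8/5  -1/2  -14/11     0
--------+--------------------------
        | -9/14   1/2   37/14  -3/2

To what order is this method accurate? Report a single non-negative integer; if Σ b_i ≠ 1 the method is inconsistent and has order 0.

1

b = (-9/14, 1/2, 37/14, -3/2)
c = (0, 3, 19/4, -19/110)
Ac = (0, 0, 9, -83/11)
Σ b_i: (-9/14)·1 + 1/2·1 + 37/14·1 + (-3/2)·1 = 1 ✓
b·c: 1/2·3 + 37/14·19/4 + (-3/2)·(-19/110) = 44083/3080 ≠ 1/2 ⇒ order 1.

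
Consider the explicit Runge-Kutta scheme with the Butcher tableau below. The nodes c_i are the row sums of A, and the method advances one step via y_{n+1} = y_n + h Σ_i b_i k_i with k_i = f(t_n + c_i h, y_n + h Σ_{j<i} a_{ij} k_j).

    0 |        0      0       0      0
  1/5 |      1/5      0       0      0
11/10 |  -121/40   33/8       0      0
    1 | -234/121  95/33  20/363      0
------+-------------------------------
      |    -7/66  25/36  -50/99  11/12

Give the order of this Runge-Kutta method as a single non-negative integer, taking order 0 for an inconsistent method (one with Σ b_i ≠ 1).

4

b = (-7/66, 25/36, -50/99, 11/12)
c = (0, 1/5, 11/10, 1)
Ac = (0, 0, 33/40, 7/11)
Σ b_i: (-7/66)·1 + 25/36·1 + (-50/99)·1 + 11/12·1 = 1 ✓
b·c: 25/36·1/5 + (-50/99)·11/10 + 11/12·1 = 1/2 ✓
b·c²: 25/36·1/25 + (-50/99)·121/100 + 11/12·1 = 1/3 ✓
b·Ac: (-50/99)·33/40 + 11/12·7/11 = 1/6 ✓
b·c³: 25/36·1/125 + (-50/99)·1331/1000 + 11/12·1 = 1/4 ✓
b·(c∘Ac): (-50/99)·363/400 + 11/12·7/11 = 1/8 ✓
b·Ac²: (-50/99)·33/200 + 11/12·2/11 = 1/12 ✓
b·A²c: 11/12·1/22 = 1/24 ✓; 4 stages ⇒ order 4.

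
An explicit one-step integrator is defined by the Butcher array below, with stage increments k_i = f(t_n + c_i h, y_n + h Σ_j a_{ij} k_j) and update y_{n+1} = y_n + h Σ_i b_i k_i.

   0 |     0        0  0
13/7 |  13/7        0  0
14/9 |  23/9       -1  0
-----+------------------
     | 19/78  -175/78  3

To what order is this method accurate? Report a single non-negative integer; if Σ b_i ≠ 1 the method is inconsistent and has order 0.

2

b = (19/78, -175/78, 3)
c = (0, 13/7, 14/9)
Ac = (0, 0, -13/7)
Σ b_i: 19/78·1 + (-175/78)·1 + 3·1 = 1 ✓
b·c: (-175/78)·13/7 + 3·14/9 = 1/2 ✓
b·c²: (-175/78)·169/49 + 3·196/81 = -181/378 ≠ 1/3 ⇒ order 2.
b·Ac: 3·(-13/7) = -39/7 ≠ 1/6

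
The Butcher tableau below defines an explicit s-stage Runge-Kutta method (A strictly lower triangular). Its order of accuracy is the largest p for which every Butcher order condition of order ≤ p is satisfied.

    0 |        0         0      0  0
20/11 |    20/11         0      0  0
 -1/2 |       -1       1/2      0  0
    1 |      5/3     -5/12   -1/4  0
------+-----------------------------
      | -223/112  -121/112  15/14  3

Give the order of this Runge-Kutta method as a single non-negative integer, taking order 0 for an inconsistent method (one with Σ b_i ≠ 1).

b = (-223/112, -121/112, 15/14, 3)
c = (0, 20/11, -1/2, 1)
Ac = (0, 0, 10/11, -167/264)
Σ b_i: (-223/112)·1 + (-121/112)·1 + 15/14·1 + 3·1 = 1 ✓
b·c: (-121/112)·20/11 + 15/14·(-1/2) + 3·1 = 1/2 ✓
b·c²: (-121/112)·400/121 + 15/14·1/4 + 3·1 = -17/56 ≠ 1/3 ⇒ order 2.
b·Ac: 15/14·10/11 + 3·(-167/264) = -569/616 ≠ 1/6

2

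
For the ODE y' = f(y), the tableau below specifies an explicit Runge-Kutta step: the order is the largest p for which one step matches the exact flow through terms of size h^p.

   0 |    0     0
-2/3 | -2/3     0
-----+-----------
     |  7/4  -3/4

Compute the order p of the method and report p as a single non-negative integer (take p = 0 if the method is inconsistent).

b = (7/4, -3/4)
c = (0, -2/3)
Σ b_i: 7/4·1 + (-3/4)·1 = 1 ✓
b·c: (-3/4)·(-2/3) = 1/2 ✓; 2 stages ⇒ order 2.

2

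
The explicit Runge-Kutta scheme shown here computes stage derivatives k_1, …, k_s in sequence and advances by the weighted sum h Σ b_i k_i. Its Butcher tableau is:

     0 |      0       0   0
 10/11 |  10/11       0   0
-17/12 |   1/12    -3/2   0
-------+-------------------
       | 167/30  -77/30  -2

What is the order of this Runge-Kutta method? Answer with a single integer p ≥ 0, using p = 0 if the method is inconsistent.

2

b = (167/30, -77/30, -2)
c = (0, 10/11, -17/12)
Ac = (0, 0, -15/11)
Σ b_i: 167/30·1 + (-77/30)·1 + (-2)·1 = 1 ✓
b·c: (-77/30)·10/11 + (-2)·(-17/12) = 1/2 ✓
b·c²: (-77/30)·100/121 + (-2)·289/144 = -4859/792 ≠ 1/3 ⇒ order 2.
b·Ac: (-2)·(-15/11) = 30/11 ≠ 1/6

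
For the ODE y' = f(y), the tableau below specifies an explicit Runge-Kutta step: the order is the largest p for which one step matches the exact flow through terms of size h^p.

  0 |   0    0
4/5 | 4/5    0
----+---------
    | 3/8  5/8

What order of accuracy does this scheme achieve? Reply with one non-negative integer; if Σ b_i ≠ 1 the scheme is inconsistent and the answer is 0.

b = (3/8, 5/8)
c = (0, 4/5)
Σ b_i: 3/8·1 + 5/8·1 = 1 ✓
b·c: 5/8·4/5 = 1/2 ✓; 2 stages ⇒ order 2.

2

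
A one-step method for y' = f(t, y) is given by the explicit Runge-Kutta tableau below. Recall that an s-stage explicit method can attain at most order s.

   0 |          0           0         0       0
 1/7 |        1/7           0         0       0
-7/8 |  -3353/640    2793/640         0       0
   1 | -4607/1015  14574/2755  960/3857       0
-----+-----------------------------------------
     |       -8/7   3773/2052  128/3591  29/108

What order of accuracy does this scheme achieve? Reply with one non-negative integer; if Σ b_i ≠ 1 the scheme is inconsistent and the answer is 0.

4

b = (-8/7, 3773/2052, 128/3591, 29/108)
c = (0, 1/7, -7/8, 1)
Ac = (0, 0, 399/640, 78/145)
Σ b_i: (-8/7)·1 + 3773/2052·1 + 128/3591·1 + 29/108·1 = 1 ✓
b·c: 3773/2052·1/7 + 128/3591·(-7/8) + 29/108·1 = 1/2 ✓
b·c²: 3773/2052·1/49 + 128/3591·49/64 + 29/108·1 = 1/3 ✓
b·Ac: 128/3591·399/640 + 29/108·78/145 = 1/6 ✓
b·c³: 3773/2052·1/343 + 128/3591·(-343/512) + 29/108·1 = 1/4 ✓
b·(c∘Ac): 128/3591·(-2793/5120) + 29/108·78/145 = 1/8 ✓
b·Ac²: 128/3591·57/640 + 29/108·303/1015 = 1/12 ✓
b·A²c: 29/108·9/58 = 1/24 ✓; 4 stages ⇒ order 4.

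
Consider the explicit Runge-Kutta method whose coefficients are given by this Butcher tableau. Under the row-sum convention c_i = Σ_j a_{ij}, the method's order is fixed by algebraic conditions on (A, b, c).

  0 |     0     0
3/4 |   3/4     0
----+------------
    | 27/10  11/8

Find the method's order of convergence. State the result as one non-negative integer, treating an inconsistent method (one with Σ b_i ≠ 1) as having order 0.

b = (27/10, 11/8)
c = (0, 3/4)
Σ b_i: 27/10·1 + 11/8·1 = 163/40 ≠ 1 ⇒ order 0.

0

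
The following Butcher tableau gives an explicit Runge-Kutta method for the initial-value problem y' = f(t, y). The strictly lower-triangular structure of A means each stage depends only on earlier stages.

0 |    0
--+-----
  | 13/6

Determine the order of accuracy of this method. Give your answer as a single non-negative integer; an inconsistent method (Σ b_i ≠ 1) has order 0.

b = (13/6)
c = (0)
Σ b_i: 13/6·1 = 13/6 ≠ 1 ⇒ order 0.

0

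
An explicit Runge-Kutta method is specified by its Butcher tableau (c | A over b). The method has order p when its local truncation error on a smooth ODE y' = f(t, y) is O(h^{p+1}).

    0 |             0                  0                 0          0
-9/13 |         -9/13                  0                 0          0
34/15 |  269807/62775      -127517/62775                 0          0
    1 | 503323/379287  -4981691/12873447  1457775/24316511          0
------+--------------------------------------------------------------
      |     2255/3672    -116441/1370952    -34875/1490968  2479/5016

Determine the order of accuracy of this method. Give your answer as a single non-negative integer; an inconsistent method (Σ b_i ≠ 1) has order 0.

4

b = (2255/3672, -116441/1370952, -34875/1490968, 2479/5016)
c = (0, -9/13, 34/15, 1)
Ac = (0, 0, 9809/6975, 1001/2479)
Σ b_i: 2255/3672·1 + (-116441/1370952)·1 + (-34875/1490968)·1 + 2479/5016·1 = 1 ✓
b·c: (-116441/1370952)·(-9/13) + (-34875/1490968)·34/15 + 2479/5016·1 = 1/2 ✓
b·c²: (-116441/1370952)·81/169 + (-34875/1490968)·1156/225 + 2479/5016·1 = 1/3 ✓
b·Ac: (-34875/1490968)·9809/6975 + 2479/5016·1001/2479 = 1/6 ✓
b·c³: (-116441/1370952)·(-729/2197) + (-34875/1490968)·39304/3375 + 2479/5016·1 = 1/4 ✓
b·(c∘Ac): (-34875/1490968)·333506/104625 + 2479/5016·1001/2479 = 1/8 ✓
b·Ac²: (-34875/1490968)·(-9809/10075) + 2479/5016·3949/32227 = 1/12 ✓
b·A²c: 2479/5016·209/2479 = 1/24 ✓; 4 stages ⇒ order 4.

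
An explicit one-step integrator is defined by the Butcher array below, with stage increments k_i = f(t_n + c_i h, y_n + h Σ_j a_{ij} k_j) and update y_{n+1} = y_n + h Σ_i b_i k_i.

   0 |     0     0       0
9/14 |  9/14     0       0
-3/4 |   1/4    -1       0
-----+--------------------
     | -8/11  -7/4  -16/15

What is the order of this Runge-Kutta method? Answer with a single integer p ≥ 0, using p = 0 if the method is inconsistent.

b = (-8/11, -7/4, -16/15)
c = (0, 9/14, -3/4)
Ac = (0, 0, -9/14)
Σ b_i: (-8/11)·1 + (-7/4)·1 + (-16/15)·1 = -2339/660 ≠ 1 ⇒ order 0.

0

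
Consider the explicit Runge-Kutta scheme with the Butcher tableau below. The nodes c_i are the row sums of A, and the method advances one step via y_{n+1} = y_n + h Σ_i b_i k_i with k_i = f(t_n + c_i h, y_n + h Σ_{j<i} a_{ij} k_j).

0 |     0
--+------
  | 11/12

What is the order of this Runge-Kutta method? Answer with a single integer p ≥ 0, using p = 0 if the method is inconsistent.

b = (11/12)
c = (0)
Σ b_i: 11/12·1 = 11/12 ≠ 1 ⇒ order 0.

0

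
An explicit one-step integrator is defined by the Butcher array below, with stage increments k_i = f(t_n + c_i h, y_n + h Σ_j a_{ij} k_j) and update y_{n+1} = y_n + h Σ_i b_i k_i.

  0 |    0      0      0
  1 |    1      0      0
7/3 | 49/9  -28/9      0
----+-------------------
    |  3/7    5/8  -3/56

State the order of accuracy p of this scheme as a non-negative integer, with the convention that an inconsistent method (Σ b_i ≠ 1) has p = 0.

b = (3/7, 5/8, -3/56)
c = (0, 1, 7/3)
Ac = (0, 0, -28/9)
Σ b_i: 3/7·1 + 5/8·1 + (-3/56)·1 = 1 ✓
b·c: 5/8·1 + (-3/56)·7/3 = 1/2 ✓
b·c²: 5/8·1 + (-3/56)·49/9 = 1/3 ✓
b·Ac: (-3/56)·(-28/9) = 1/6 ✓; 3 stages ⇒ order 3.

3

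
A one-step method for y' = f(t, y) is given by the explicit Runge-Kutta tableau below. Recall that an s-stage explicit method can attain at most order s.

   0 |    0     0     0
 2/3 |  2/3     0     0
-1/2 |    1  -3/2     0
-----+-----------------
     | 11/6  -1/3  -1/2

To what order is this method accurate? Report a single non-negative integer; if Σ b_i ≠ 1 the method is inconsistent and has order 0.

1

b = (11/6, -1/3, -1/2)
c = (0, 2/3, -1/2)
Ac = (0, 0, -1)
Σ b_i: 11/6·1 + (-1/3)·1 + (-1/2)·1 = 1 ✓
b·c: (-1/3)·2/3 + (-1/2)·(-1/2) = 1/36 ≠ 1/2 ⇒ order 1.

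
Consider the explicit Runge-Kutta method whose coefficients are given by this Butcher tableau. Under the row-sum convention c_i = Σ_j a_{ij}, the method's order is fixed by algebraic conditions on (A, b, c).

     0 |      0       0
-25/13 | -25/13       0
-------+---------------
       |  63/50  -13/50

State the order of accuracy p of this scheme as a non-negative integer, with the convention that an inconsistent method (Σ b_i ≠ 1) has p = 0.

b = (63/50, -13/50)
c = (0, -25/13)
Σ b_i: 63/50·1 + (-13/50)·1 = 1 ✓
b·c: (-13/50)·(-25/13) = 1/2 ✓; 2 stages ⇒ order 2.

2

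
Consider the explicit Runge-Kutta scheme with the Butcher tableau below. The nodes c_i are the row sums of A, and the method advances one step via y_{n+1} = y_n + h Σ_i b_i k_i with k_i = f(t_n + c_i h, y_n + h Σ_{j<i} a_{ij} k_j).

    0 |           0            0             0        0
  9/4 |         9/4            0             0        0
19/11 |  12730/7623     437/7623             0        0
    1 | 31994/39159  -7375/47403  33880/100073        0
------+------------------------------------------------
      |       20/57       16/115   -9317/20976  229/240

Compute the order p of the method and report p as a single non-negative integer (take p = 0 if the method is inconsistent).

b = (20/57, 16/115, -9317/20976, 229/240)
c = (0, 9/4, 19/11, 1)
Ac = (0, 0, 437/3388, 215/916)
Σ b_i: 20/57·1 + 16/115·1 + (-9317/20976)·1 + 229/240·1 = 1 ✓
b·c: 16/115·9/4 + (-9317/20976)·19/11 + 229/240·1 = 1/2 ✓
b·c²: 16/115·81/16 + (-9317/20976)·361/121 + 229/240·1 = 1/3 ✓
b·Ac: (-9317/20976)·437/3388 + 229/240·215/916 = 1/6 ✓
b·c³: 16/115·729/64 + (-9317/20976)·6859/1331 + 229/240·1 = 1/4 ✓
b·(c∘Ac): (-9317/20976)·8303/37268 + 229/240·215/916 = 1/8 ✓
b·Ac²: (-9317/20976)·3933/13552 + 229/240·815/3664 = 1/12 ✓
b·A²c: 229/240·10/229 = 1/24 ✓; 4 stages ⇒ order 4.

4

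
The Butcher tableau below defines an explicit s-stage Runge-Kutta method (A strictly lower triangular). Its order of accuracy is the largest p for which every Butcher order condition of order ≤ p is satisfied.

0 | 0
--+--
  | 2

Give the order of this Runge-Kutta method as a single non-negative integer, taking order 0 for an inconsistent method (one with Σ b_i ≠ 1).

0

b = (2)
c = (0)
Σ b_i: 2·1 = 2 ≠ 1 ⇒ order 0.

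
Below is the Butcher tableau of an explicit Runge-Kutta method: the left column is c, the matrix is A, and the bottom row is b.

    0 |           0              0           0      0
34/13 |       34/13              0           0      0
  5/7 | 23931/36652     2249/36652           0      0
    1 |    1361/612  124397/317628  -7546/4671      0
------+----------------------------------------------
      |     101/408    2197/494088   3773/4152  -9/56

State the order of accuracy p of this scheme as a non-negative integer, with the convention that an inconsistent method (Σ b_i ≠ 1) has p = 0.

b = (101/408, 2197/494088, 3773/4152, -9/56)
c = (0, 34/13, 5/7, 1)
Ac = (0, 0, 173/1078, -7/54)
Σ b_i: 101/408·1 + 2197/494088·1 + 3773/4152·1 + (-9/56)·1 = 1 ✓
b·c: 2197/494088·34/13 + 3773/4152·5/7 + (-9/56)·1 = 1/2 ✓
b·c²: 2197/494088·1156/169 + 3773/4152·25/49 + (-9/56)·1 = 1/3 ✓
b·Ac: 3773/4152·173/1078 + (-9/56)·(-7/54) = 1/6 ✓
b·c³: 2197/494088·39304/2197 + 3773/4152·125/343 + (-9/56)·1 = 1/4 ✓
b·(c∘Ac): 3773/4152·865/7546 + (-9/56)·(-7/54) = 1/8 ✓
b·Ac²: 3773/4152·2941/7007 + (-9/56)·217/117 = 1/12 ✓
b·A²c: (-9/56)·(-7/27) = 1/24 ✓; 4 stages ⇒ order 4.

4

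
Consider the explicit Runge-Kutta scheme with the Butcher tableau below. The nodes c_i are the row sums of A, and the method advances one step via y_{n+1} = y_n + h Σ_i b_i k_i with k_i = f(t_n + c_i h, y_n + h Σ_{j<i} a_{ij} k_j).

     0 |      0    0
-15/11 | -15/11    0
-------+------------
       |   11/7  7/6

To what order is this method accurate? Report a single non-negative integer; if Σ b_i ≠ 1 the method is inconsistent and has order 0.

0

b = (11/7, 7/6)
c = (0, -15/11)
Σ b_i: 11/7·1 + 7/6·1 = 115/42 ≠ 1 ⇒ order 0.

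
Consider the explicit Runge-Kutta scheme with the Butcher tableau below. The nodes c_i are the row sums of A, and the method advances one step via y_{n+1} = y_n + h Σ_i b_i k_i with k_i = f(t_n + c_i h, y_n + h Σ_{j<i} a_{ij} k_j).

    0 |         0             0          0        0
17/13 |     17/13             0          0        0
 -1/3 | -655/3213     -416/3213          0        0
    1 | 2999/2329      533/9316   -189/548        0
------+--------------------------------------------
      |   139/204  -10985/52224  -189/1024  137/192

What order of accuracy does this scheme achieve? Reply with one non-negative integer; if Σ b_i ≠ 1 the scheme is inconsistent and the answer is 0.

b = (139/204, -10985/52224, -189/1024, 137/192)
c = (0, 17/13, -1/3, 1)
Ac = (0, 0, -32/189, 26/137)
Σ b_i: 139/204·1 + (-10985/52224)·1 + (-189/1024)·1 + 137/192·1 = 1 ✓
b·c: (-10985/52224)·17/13 + (-189/1024)·(-1/3) + 137/192·1 = 1/2 ✓
b·c²: (-10985/52224)·289/169 + (-189/1024)·1/9 + 137/192·1 = 1/3 ✓
b·Ac: (-189/1024)·(-32/189) + 137/192·26/137 = 1/6 ✓
b·c³: (-10985/52224)·4913/2197 + (-189/1024)·(-1/27) + 137/192·1 = 1/4 ✓
b·(c∘Ac): (-189/1024)·32/567 + 137/192·26/137 = 1/8 ✓
b·Ac²: (-189/1024)·(-544/2457) + 137/192·106/1781 = 1/12 ✓
b·A²c: 137/192·8/137 = 1/24 ✓; 4 stages ⇒ order 4.

4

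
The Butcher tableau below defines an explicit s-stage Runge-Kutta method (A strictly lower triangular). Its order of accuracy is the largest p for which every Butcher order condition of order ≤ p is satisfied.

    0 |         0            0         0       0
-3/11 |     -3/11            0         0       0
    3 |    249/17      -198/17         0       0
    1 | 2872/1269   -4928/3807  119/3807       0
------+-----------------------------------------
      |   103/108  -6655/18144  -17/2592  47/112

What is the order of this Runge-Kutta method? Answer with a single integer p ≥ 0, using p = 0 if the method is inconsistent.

4

b = (103/108, -6655/18144, -17/2592, 47/112)
c = (0, -3/11, 3, 1)
Ac = (0, 0, 54/17, 21/47)
Σ b_i: 103/108·1 + (-6655/18144)·1 + (-17/2592)·1 + 47/112·1 = 1 ✓
b·c: (-6655/18144)·(-3/11) + (-17/2592)·3 + 47/112·1 = 1/2 ✓
b·c²: (-6655/18144)·9/121 + (-17/2592)·9 + 47/112·1 = 1/3 ✓
b·Ac: (-17/2592)·54/17 + 47/112·21/47 = 1/6 ✓
b·c³: (-6655/18144)·(-27/1331) + (-17/2592)·27 + 47/112·1 = 1/4 ✓
b·(c∘Ac): (-17/2592)·162/17 + 47/112·21/47 = 1/8 ✓
b·Ac²: (-17/2592)·(-162/187) + 47/112·287/1551 = 1/12 ✓
b·A²c: 47/112·14/141 = 1/24 ✓; 4 stages ⇒ order 4.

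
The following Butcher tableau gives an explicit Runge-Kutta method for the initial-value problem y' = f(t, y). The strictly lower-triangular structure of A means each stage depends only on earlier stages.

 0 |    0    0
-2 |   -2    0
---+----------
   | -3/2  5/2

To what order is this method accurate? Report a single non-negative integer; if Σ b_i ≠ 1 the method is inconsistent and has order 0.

b = (-3/2, 5/2)
c = (0, -2)
Σ b_i: (-3/2)·1 + 5/2·1 = 1 ✓
b·c: 5/2·(-2) = -5 ≠ 1/2 ⇒ order 1.

1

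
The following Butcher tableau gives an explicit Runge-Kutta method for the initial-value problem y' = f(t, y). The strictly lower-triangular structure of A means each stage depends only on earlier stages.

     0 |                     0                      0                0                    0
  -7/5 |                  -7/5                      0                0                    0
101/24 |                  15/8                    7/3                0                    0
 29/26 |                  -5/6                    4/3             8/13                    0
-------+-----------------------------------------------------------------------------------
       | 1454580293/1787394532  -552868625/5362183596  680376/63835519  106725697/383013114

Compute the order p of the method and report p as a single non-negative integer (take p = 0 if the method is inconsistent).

b = (1454580293/1787394532, -552868625/5362183596, 680376/63835519, 106725697/383013114)
c = (0, -7/5, 101/24, 29/26)
Ac = (0, 0, -49/15, 47/65)
Σ b_i: 1454580293/1787394532·1 + (-552868625/5362183596)·1 + 680376/63835519·1 + 106725697/383013114·1 = 1 ✓
b·c: (-552868625/5362183596)·(-7/5) + 680376/63835519·101/24 + 106725697/383013114·29/26 = 1/2 ✓
b·c²: (-552868625/5362183596)·49/25 + 680376/63835519·10201/576 + 106725697/383013114·841/676 = 1/3 ✓
b·Ac: 680376/63835519·(-49/15) + 106725697/383013114·47/65 = 1/6 ✓
b·c³: (-552868625/5362183596)·(-343/125) + 680376/63835519·1030301/13824 + 106725697/383013114·24389/17576 = 699763774945/478000366272 ≠ 1/4 ⇒ order 3.
b·(c∘Ac): 680376/63835519·(-4949/360) + 106725697/383013114·1363/1690 = 19970361/255342076 ≠ 1/8
b·Ac²: 680376/63835519·343/75 + 106725697/383013114·316177/23400 = 525862729361/137884721040 ≠ 1/12
b·A²c: 106725697/383013114·(-392/195) = -1609095124/2872598355 ≠ 1/24

3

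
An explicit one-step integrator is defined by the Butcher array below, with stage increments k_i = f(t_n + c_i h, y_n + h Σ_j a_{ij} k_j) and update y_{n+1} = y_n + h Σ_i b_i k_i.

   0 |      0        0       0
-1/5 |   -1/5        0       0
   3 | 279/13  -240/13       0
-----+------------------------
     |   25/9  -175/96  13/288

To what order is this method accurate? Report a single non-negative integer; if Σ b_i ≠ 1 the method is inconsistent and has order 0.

3

b = (25/9, -175/96, 13/288)
c = (0, -1/5, 3)
Ac = (0, 0, 48/13)
Σ b_i: 25/9·1 + (-175/96)·1 + 13/288·1 = 1 ✓
b·c: (-175/96)·(-1/5) + 13/288·3 = 1/2 ✓
b·c²: (-175/96)·1/25 + 13/288·9 = 1/3 ✓
b·Ac: 13/288·48/13 = 1/6 ✓; 3 stages ⇒ order 3.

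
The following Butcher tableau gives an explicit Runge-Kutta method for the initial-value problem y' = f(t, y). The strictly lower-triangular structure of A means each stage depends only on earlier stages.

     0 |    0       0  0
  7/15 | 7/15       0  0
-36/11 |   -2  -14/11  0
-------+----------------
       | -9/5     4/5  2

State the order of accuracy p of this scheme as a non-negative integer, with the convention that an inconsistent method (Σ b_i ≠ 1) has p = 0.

1

b = (-9/5, 4/5, 2)
c = (0, 7/15, -36/11)
Ac = (0, 0, -98/165)
Σ b_i: (-9/5)·1 + 4/5·1 + 2·1 = 1 ✓
b·c: 4/5·7/15 + 2·(-36/11) = -5092/825 ≠ 1/2 ⇒ order 1.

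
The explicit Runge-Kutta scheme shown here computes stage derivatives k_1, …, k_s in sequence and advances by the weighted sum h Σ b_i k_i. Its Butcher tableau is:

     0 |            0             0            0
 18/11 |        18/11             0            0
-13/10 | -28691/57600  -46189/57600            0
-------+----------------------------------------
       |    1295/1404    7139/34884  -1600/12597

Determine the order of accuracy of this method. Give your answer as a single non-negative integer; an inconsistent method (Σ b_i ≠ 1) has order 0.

3

b = (1295/1404, 7139/34884, -1600/12597)
c = (0, 18/11, -13/10)
Ac = (0, 0, -4199/3200)
Σ b_i: 1295/1404·1 + 7139/34884·1 + (-1600/12597)·1 = 1 ✓
b·c: 7139/34884·18/11 + (-1600/12597)·(-13/10) = 1/2 ✓
b·c²: 7139/34884·324/121 + (-1600/12597)·169/100 = 1/3 ✓
b·Ac: (-1600/12597)·(-4199/3200) = 1/6 ✓; 3 stages ⇒ order 3.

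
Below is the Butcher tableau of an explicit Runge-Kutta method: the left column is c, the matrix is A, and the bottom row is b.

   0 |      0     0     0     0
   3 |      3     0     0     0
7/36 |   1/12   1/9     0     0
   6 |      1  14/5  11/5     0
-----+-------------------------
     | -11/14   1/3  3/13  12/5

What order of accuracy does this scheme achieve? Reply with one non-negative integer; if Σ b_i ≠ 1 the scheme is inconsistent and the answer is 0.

0

b = (-11/14, 1/3, 3/13, 12/5)
c = (0, 3, 7/36, 6)
Ac = (0, 0, 1/3, 1589/180)
Σ b_i: (-11/14)·1 + 1/3·1 + 3/13·1 + 12/5·1 = 5947/2730 ≠ 1 ⇒ order 0.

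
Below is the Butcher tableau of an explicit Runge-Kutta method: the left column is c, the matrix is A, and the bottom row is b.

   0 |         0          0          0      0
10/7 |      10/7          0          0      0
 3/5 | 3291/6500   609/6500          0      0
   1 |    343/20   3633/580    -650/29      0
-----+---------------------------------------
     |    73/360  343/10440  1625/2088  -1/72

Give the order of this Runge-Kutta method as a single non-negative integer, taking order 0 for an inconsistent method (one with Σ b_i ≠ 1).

4

b = (73/360, 343/10440, 1625/2088, -1/72)
c = (0, 10/7, 3/5, 1)
Ac = (0, 0, 87/650, -9/2)
Σ b_i: 73/360·1 + 343/10440·1 + 1625/2088·1 + (-1/72)·1 = 1 ✓
b·c: 343/10440·10/7 + 1625/2088·3/5 + (-1/72)·1 = 1/2 ✓
b·c²: 343/10440·100/49 + 1625/2088·9/25 + (-1/72)·1 = 1/3 ✓
b·Ac: 1625/2088·87/650 + (-1/72)·(-9/2) = 1/6 ✓
b·c³: 343/10440·1000/343 + 1625/2088·27/125 + (-1/72)·1 = 1/4 ✓
b·(c∘Ac): 1625/2088·261/3250 + (-1/72)·(-9/2) = 1/8 ✓
b·Ac²: 1625/2088·87/455 + (-1/72)·33/7 = 1/12 ✓
b·A²c: (-1/72)·(-3) = 1/24 ✓; 4 stages ⇒ order 4.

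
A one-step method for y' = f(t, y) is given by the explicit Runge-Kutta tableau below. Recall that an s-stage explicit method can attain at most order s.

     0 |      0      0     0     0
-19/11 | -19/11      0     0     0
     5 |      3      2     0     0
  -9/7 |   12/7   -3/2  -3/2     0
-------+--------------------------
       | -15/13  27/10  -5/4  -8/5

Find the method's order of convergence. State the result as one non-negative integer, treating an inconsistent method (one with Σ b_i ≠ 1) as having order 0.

0

b = (-15/13, 27/10, -5/4, -8/5)
c = (0, -19/11, 5, -9/7)
Ac = (0, 0, -38/11, -54/11)
Σ b_i: (-15/13)·1 + 27/10·1 + (-5/4)·1 + (-8/5)·1 = -339/260 ≠ 1 ⇒ order 0.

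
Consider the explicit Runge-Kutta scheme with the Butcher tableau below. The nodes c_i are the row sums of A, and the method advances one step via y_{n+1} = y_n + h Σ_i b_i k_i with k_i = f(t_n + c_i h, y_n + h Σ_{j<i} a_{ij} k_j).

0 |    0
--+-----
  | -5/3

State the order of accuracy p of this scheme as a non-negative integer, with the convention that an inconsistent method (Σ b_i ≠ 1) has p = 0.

0

b = (-5/3)
c = (0)
Σ b_i: (-5/3)·1 = -5/3 ≠ 1 ⇒ order 0.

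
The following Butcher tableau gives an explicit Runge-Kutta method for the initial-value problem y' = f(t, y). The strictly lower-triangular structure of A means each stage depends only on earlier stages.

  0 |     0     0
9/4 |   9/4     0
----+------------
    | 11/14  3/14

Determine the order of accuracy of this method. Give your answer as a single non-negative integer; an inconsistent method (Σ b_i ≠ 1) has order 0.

1

b = (11/14, 3/14)
c = (0, 9/4)
Σ b_i: 11/14·1 + 3/14·1 = 1 ✓
b·c: 3/14·9/4 = 27/56 ≠ 1/2 ⇒ order 1.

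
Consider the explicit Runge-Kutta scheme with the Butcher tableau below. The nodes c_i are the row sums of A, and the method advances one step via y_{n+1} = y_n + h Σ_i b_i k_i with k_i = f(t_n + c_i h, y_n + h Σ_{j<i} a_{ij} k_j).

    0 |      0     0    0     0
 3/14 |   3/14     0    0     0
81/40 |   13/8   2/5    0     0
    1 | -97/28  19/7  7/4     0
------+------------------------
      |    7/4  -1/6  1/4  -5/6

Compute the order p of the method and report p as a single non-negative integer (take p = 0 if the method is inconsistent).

1

b = (7/4, -1/6, 1/4, -5/6)
c = (0, 3/14, 81/40, 1)
Ac = (0, 0, 3/35, 32343/7840)
Σ b_i: 7/4·1 + (-1/6)·1 + 1/4·1 + (-5/6)·1 = 1 ✓
b·c: (-1/6)·3/14 + 1/4·81/40 + (-5/6)·1 = -1219/3360 ≠ 1/2 ⇒ order 1.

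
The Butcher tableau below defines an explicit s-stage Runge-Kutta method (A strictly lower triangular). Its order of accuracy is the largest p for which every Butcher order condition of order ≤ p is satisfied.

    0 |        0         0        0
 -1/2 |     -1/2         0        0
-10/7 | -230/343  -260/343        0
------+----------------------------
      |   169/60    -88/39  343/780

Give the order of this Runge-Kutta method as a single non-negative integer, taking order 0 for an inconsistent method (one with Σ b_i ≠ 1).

b = (169/60, -88/39, 343/780)
c = (0, -1/2, -10/7)
Ac = (0, 0, 130/343)
Σ b_i: 169/60·1 + (-88/39)·1 + 343/780·1 = 1 ✓
b·c: (-88/39)·(-1/2) + 343/780·(-10/7) = 1/2 ✓
b·c²: (-88/39)·1/4 + 343/780·100/49 = 1/3 ✓
b·Ac: 343/780·130/343 = 1/6 ✓; 3 stages ⇒ order 3.

3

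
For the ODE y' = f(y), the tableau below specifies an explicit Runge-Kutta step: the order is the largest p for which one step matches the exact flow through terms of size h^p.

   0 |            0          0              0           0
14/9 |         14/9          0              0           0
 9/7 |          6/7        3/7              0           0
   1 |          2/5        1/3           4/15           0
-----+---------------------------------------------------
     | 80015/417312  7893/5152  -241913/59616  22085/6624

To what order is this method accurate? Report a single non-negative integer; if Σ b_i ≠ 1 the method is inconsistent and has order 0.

3

b = (80015/417312, 7893/5152, -241913/59616, 22085/6624)
c = (0, 14/9, 9/7, 1)
Ac = (0, 0, 2/3, 814/945)
Σ b_i: 80015/417312·1 + 7893/5152·1 + (-241913/59616)·1 + 22085/6624·1 = 1 ✓
b·c: 7893/5152·14/9 + (-241913/59616)·9/7 + 22085/6624·1 = 1/2 ✓
b·c²: 7893/5152·196/81 + (-241913/59616)·81/49 + 22085/6624·1 = 1/3 ✓
b·Ac: (-241913/59616)·2/3 + 22085/6624·814/945 = 1/6 ✓
b·c³: 7893/5152·2744/729 + (-241913/59616)·729/343 + 22085/6624·1 = 99385/208656 ≠ 1/4 ⇒ order 3.
b·(c∘Ac): (-241913/59616)·6/7 + 22085/6624·814/945 = -27107/44712 ≠ 1/8
b·Ac²: (-241913/59616)·28/27 + 22085/6624·74264/59535 = -1711/34776 ≠ 1/12
b·A²c: 22085/6624·8/45 = 4417/7452 ≠ 1/24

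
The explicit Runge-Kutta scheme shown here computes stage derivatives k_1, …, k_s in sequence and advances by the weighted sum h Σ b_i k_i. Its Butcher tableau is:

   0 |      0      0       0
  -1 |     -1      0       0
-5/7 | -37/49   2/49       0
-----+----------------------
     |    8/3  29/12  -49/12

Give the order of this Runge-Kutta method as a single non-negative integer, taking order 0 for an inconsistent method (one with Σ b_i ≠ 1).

b = (8/3, 29/12, -49/12)
c = (0, -1, -5/7)
Ac = (0, 0, -2/49)
Σ b_i: 8/3·1 + 29/12·1 + (-49/12)·1 = 1 ✓
b·c: 29/12·(-1) + (-49/12)·(-5/7) = 1/2 ✓
b·c²: 29/12·1 + (-49/12)·25/49 = 1/3 ✓
b·Ac: (-49/12)·(-2/49) = 1/6 ✓; 3 stages ⇒ order 3.

3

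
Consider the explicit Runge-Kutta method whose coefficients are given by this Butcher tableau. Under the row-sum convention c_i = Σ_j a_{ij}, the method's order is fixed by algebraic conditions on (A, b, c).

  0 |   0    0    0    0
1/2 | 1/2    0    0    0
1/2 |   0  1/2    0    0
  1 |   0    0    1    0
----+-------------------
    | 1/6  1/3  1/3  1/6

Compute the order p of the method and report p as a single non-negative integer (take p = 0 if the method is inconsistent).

4

b = (1/6, 1/3, 1/3, 1/6)
c = (0, 1/2, 1/2, 1)
Ac = (0, 0, 1/4, 1/2)
Σ b_i: 1/6·1 + 1/3·1 + 1/3·1 + 1/6·1 = 1 ✓
b·c: 1/3·1/2 + 1/3·1/2 + 1/6·1 = 1/2 ✓
b·c²: 1/3·1/4 + 1/3·1/4 + 1/6·1 = 1/3 ✓
b·Ac: 1/3·1/4 + 1/6·1/2 = 1/6 ✓
b·c³: 1/3·1/8 + 1/3·1/8 + 1/6·1 = 1/4 ✓
b·(c∘Ac): 1/3·1/8 + 1/6·1/2 = 1/8 ✓
b·Ac²: 1/3·1/8 + 1/6·1/4 = 1/12 ✓
b·A²c: 1/6·1/4 = 1/24 ✓; 4 stages ⇒ order 4.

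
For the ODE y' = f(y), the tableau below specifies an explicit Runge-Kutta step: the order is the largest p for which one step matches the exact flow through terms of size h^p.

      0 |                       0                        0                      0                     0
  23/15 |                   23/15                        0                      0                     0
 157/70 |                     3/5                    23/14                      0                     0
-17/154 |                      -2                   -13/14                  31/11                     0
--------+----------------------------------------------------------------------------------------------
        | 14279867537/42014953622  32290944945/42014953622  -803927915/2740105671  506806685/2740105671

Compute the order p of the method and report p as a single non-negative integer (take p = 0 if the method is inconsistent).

3

b = (14279867537/42014953622, 32290944945/42014953622, -803927915/2740105671, 506806685/2740105671)
c = (0, 23/15, 157/70, -17/154)
Ac = (0, 0, 529/210, 808/165)
Σ b_i: 14279867537/42014953622·1 + 32290944945/42014953622·1 + (-803927915/2740105671)·1 + 506806685/2740105671·1 = 1 ✓
b·c: 32290944945/42014953622·23/15 + (-803927915/2740105671)·157/70 + 506806685/2740105671·(-17/154) = 1/2 ✓
b·c²: 32290944945/42014953622·529/225 + (-803927915/2740105671)·24649/4900 + 506806685/2740105671·289/23716 = 1/3 ✓
b·Ac: (-803927915/2740105671)·529/210 + 506806685/2740105671·808/165 = 1/6 ✓
b·c³: 32290944945/42014953622·12167/3375 + (-803927915/2740105671)·3869893/343000 + 506806685/2740105671·(-4913/3652264) = -239158821421637/443075087000700 ≠ 1/4 ⇒ order 3.
b·(c∘Ac): (-803927915/2740105671)·83053/14700 + 506806685/2740105671·(-6868/12705) = -224749007053/127871597980 ≠ 1/8
b·Ac²: (-803927915/2740105671)·12167/3150 + 506806685/2740105671·5818013/485100 = 138746866453/127871597980 ≠ 1/12
b·A²c: 506806685/2740105671·16399/2310 = 21587332019/16440634026 ≠ 1/24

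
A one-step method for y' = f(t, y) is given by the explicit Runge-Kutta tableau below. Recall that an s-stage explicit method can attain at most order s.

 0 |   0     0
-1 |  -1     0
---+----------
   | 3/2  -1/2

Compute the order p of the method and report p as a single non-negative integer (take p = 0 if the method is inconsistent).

b = (3/2, -1/2)
c = (0, -1)
Σ b_i: 3/2·1 + (-1/2)·1 = 1 ✓
b·c: (-1/2)·(-1) = 1/2 ✓; 2 stages ⇒ order 2.

2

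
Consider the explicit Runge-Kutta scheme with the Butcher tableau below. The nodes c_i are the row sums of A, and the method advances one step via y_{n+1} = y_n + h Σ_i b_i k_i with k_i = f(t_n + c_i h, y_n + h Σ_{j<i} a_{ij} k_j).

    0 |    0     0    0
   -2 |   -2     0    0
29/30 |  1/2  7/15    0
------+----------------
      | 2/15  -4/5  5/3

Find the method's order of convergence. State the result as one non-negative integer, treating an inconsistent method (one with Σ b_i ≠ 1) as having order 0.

1

b = (2/15, -4/5, 5/3)
c = (0, -2, 29/30)
Ac = (0, 0, -14/15)
Σ b_i: 2/15·1 + (-4/5)·1 + 5/3·1 = 1 ✓
b·c: (-4/5)·(-2) + 5/3·29/30 = 289/90 ≠ 1/2 ⇒ order 1.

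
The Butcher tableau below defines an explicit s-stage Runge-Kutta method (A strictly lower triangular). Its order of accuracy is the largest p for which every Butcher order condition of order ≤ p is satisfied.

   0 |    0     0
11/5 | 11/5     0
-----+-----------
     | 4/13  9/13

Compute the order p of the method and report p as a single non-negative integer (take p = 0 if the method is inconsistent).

1

b = (4/13, 9/13)
c = (0, 11/5)
Σ b_i: 4/13·1 + 9/13·1 = 1 ✓
b·c: 9/13·11/5 = 99/65 ≠ 1/2 ⇒ order 1.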